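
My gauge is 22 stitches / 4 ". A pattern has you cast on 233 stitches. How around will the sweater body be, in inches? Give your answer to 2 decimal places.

42.36 inches.

22 stitches / 4 inch = 5.5 stitches per inch.
233 / 5.5 = 42.364 inches.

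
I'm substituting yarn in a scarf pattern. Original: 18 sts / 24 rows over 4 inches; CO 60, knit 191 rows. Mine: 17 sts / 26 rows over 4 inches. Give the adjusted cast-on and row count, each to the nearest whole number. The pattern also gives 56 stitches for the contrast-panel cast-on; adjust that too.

Stitches: 60 × 17/18 = 56.67 → 57.
Rows: 191 × 26/24 = 206.92 → 207.
contrast-panel cast-on: 56 × 17/18 = 52.89 → 53.

Cast on 57 stitches; work 207 rows; contrast-panel cast-on 53 stitches.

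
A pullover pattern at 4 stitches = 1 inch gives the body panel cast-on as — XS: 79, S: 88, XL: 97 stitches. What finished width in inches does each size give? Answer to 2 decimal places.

XS 19.75 inches; S 22.00 inches; XL 24.25 inches.

4/1 = 4 sts per in.
XS: 79 / 4 = 19.750 → 19.75 in.
S: 88 / 4 = 22.000 → 22.00 in.
XL: 97 / 4 = 24.250 → 24.25 in.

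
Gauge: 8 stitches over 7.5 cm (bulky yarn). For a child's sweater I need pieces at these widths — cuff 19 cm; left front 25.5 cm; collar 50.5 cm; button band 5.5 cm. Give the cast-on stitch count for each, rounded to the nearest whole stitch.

Rate = 8/7.5 = 1.067 sts per cm.
cuff: 19 × 1.067 = 20.27 → 20.
left front: 25.5 × 1.067 = 27.20 → 27.
collar: 50.5 × 1.067 = 53.87 → 54.
button band: 5.5 × 1.067 = 5.87 → 6.

cuff 20; left front 27; collar 54; button band 6.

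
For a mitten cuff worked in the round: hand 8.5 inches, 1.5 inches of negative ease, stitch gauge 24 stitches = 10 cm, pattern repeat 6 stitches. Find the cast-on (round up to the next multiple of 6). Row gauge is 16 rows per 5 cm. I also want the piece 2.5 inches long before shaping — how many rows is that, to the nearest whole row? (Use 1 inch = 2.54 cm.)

Finished = 8.5 − 1.5 = 7 inches.
7 inches × 2.54 = 17.78 cm.
24/10 = 2.4 sts per cm; 17.78 × 2.4 = 42.67 sts.
Next multiple of 6 → 48.
2.5 inches = 6.35 cm; × 3.2 = 20.32 → 20 rows.

Cast on 48 stitches; work 20 rows.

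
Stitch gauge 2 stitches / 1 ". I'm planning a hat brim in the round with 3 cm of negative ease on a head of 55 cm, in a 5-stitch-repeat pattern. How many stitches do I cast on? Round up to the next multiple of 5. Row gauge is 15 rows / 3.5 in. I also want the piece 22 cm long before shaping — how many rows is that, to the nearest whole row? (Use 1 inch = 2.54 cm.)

Finished = 55 − 3 = 52 cm.
52 cm × 1/2.54 = 20.47 inches.
2/1 = 2 sts per in; 20.47 × 2 = 40.94 sts.
Next multiple of 5 → 45.
22 cm = 8.66 inches; × 4.286 = 37.12 → 37 rows.

Cast on 45 stitches; work 37 rows.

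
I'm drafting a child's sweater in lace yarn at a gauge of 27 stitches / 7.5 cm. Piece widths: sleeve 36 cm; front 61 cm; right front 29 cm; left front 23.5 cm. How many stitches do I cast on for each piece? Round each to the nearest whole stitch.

sleeve 130; front 220; right front 104; left front 85.

Rate = 27/7.5 = 3.6 sts per cm.
sleeve: 36 × 3.6 = 129.60 → 130.
front: 61 × 3.6 = 219.60 → 220.
right front: 29 × 3.6 = 104.40 → 104.
left front: 23.5 × 3.6 = 84.60 → 85.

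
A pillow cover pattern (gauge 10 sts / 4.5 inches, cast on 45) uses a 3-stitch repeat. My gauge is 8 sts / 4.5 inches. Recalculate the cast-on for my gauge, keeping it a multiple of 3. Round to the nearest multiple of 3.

Cast on 36 stitches.

45 × 8 / 10 = 36.00.
Nearest multiple of 3: 36.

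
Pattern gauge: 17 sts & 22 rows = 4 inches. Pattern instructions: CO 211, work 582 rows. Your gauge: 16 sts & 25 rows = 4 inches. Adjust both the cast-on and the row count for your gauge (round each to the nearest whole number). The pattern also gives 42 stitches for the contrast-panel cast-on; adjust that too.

Cast on 199 stitches; work 661 rows; contrast-panel cast-on 40 stitches.

Stitches: 211 × 16/17 = 198.59 → 199.
Rows: 582 × 25/22 = 661.36 → 661.
contrast-panel cast-on: 42 × 16/17 = 39.53 → 40.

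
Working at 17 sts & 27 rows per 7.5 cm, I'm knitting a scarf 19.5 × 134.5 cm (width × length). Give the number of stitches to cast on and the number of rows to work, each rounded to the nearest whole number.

Cast on 44 stitches and work 484 rows.

Stitch gauge = 17/7.5 = 2.267 sts/cm; 19.5 × 2.267 = 44.20 → 44 sts.
Row gauge = 27/7.5 = 3.6 rows/cm; 134.5 × 3.6 = 484.20 → 484 rows.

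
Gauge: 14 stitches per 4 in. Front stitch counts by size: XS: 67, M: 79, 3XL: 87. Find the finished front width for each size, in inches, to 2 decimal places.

14/4 = 3.5 sts per in.
XS: 67 / 3.5 = 19.143 → 19.14 in.
M: 79 / 3.5 = 22.571 → 22.57 in.
3XL: 87 / 3.5 = 24.857 → 24.86 in.

XS 19.14 inches; M 22.57 inches; 3XL 24.86 inches.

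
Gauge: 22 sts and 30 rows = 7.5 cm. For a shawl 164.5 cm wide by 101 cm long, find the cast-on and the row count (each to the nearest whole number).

Cast on 483 stitches and work 404 rows.

Stitch gauge = 22/7.5 = 2.933 sts/cm; 164.5 × 2.933 = 482.53 → 483 sts.
Row gauge = 30/7.5 = 4 rows/cm; 101 × 4 = 404.00 → 404 rows.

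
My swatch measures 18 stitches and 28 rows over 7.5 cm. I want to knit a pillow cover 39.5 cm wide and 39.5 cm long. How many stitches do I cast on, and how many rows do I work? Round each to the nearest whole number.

Cast on 95 stitches and work 147 rows.

Stitch gauge = 18/7.5 = 2.4 sts/cm; 39.5 × 2.4 = 94.80 → 95 sts.
Row gauge = 28/7.5 = 3.733 rows/cm; 39.5 × 3.733 = 147.47 → 147 rows.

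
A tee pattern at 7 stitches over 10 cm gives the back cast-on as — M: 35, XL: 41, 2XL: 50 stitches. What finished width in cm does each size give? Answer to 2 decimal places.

M 50.00 cm; XL 58.57 cm; 2XL 71.43 cm.

7/10 = 0.7 sts per cm.
M: 35 / 0.7 = 50.000 → 50.00 cm.
XL: 41 / 0.7 = 58.571 → 58.57 cm.
2XL: 50 / 0.7 = 71.429 → 71.43 cm.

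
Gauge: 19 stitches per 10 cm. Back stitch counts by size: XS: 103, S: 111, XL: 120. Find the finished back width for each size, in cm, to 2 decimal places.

XS 54.21 cm; S 58.42 cm; XL 63.16 cm.

19/10 = 1.9 sts per cm.
XS: 103 / 1.9 = 54.211 → 54.21 cm.
S: 111 / 1.9 = 58.421 → 58.42 cm.
XL: 120 / 1.9 = 63.158 → 63.16 cm.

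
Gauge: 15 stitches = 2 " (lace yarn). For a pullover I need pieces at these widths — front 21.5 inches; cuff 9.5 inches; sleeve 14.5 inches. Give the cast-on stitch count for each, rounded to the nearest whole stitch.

Rate = 15/2 = 7.5 sts per in.
front: 21.5 × 7.5 = 161.25 → 161.
cuff: 9.5 × 7.5 = 71.25 → 71.
sleeve: 14.5 × 7.5 = 108.75 → 109.

front 161; cuff 71; sleeve 109.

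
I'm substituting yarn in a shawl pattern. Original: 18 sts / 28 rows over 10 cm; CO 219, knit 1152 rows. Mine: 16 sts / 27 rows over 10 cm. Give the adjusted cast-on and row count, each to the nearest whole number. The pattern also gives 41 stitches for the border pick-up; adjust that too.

Stitches: 219 × 16/18 = 194.67 → 195.
Rows: 1152 × 27/28 = 1110.86 → 1111.
border pick-up: 41 × 16/18 = 36.44 → 36.

Cast on 195 stitches; work 1111 rows; border pick-up 36 stitches.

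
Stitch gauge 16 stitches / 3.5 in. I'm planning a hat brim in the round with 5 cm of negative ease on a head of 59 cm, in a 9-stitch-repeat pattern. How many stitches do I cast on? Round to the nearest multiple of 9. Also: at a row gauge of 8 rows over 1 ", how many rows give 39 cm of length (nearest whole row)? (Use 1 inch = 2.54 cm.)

Finished = 59 − 5 = 54 cm.
54 cm × 1/2.54 = 21.26 inches.
16/3.5 = 4.571 sts per in; 21.26 × 4.571 = 97.19 sts.
Nearest multiple of 9 → 99.
39 cm = 15.35 inches; × 8 = 122.83 → 123 rows.

Cast on 99 stitches; work 123 rows.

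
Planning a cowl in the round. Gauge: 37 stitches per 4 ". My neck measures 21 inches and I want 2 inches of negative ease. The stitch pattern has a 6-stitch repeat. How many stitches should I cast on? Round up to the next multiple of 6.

Finished = 21 − 2 = 19 inches.
37 / 4 = 9.25 sts/in.
19 × 9.25 = 175.75 sts.
Next multiple of 6: 180.

180 stitches.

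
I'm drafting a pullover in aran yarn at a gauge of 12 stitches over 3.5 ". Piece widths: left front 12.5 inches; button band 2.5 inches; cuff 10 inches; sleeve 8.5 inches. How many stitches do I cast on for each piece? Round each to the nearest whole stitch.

left front 43; button band 9; cuff 34; sleeve 29.

Rate = 12/3.5 = 3.429 sts per in.
left front: 12.5 × 3.429 = 42.86 → 43.
button band: 2.5 × 3.429 = 8.57 → 9.
cuff: 10 × 3.429 = 34.29 → 34.
sleeve: 8.5 × 3.429 = 29.14 → 29.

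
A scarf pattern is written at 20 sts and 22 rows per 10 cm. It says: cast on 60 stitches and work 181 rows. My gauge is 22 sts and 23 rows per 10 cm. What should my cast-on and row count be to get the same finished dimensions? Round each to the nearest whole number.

Cast on 66 stitches; work 189 rows.

Stitches: 60 × 22/20 = 66.00 → 66.
Rows: 181 × 23/22 = 189.23 → 189.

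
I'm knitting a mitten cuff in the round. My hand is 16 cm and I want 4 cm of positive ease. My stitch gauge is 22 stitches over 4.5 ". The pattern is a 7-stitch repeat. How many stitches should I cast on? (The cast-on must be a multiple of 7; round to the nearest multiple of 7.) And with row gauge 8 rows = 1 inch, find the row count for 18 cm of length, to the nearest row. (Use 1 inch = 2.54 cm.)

Finished = 16 + 4 = 20 cm.
20 cm × 1/2.54 = 7.87 inches.
22/4.5 = 4.889 sts per in; 7.87 × 4.889 = 38.50 sts.
Nearest multiple of 7 → 35.
18 cm = 7.09 inches; × 8 = 56.69 → 57 rows.

Cast on 35 stitches; work 57 rows.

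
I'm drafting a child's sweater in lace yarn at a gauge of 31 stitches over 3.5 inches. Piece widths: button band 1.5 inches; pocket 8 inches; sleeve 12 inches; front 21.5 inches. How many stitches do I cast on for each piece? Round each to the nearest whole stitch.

Rate = 31/3.5 = 8.857 sts per in.
button band: 1.5 × 8.857 = 13.29 → 13.
pocket: 8 × 8.857 = 70.86 → 71.
sleeve: 12 × 8.857 = 106.29 → 106.
front: 21.5 × 8.857 = 190.43 → 190.

button band 13; pocket 71; sleeve 106; front 190.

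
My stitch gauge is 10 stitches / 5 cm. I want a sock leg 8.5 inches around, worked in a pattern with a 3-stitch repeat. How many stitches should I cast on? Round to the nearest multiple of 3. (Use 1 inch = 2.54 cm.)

8.5 in = 8.5 × 2.54 = 21.59 cm.
10 / 5 = 2 sts/cm.
21.59 × 2 = 43.18 sts.
→ 42.

CO 42 sts.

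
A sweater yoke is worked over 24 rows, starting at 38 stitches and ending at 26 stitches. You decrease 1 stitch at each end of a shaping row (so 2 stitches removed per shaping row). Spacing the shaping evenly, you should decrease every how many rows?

Decrease every 4th row.

Stitches to remove: |26 − 38| = 12.
Shaping rows needed: 12 / 2 = 6.
24 rows / 6 = every 4 rows.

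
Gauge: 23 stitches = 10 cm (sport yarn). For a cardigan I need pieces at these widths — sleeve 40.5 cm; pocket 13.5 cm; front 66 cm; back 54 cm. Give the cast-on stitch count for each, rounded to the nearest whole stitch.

Rate = 23/10 = 2.3 sts per cm.
sleeve: 40.5 × 2.3 = 93.15 → 93.
pocket: 13.5 × 2.3 = 31.05 → 31.
front: 66 × 2.3 = 151.80 → 152.
back: 54 × 2.3 = 124.20 → 124.

sleeve 93; pocket 31; front 152; back 124.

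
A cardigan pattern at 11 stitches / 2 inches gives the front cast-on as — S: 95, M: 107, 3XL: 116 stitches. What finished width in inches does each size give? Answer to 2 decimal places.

11/2 = 5.5 sts per in.
S: 95 / 5.5 = 17.273 → 17.27 in.
M: 107 / 5.5 = 19.455 → 19.45 in.
3XL: 116 / 5.5 = 21.091 → 21.09 in.

S 17.27 inches; M 19.45 inches; 3XL 21.09 inches.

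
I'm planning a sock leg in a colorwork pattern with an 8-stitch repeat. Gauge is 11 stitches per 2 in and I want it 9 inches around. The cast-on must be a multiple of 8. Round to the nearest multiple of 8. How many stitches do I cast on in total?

48 stitches.

11 / 2 = 5.5 sts per inch.
9 × 5.5 = 49.50 sts.
Nearest multiple of 8: 48.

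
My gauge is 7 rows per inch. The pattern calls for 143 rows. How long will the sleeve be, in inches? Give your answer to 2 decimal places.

20.43 inches.

7 rows / 1 inch = 7 rows per inch.
143 / 7 = 20.429 inches.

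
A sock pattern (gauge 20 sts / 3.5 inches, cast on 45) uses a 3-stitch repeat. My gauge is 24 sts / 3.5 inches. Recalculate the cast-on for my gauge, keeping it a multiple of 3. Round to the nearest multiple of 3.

Cast on 54 stitches.

45 × 24 / 20 = 54.00.
Nearest multiple of 3: 54.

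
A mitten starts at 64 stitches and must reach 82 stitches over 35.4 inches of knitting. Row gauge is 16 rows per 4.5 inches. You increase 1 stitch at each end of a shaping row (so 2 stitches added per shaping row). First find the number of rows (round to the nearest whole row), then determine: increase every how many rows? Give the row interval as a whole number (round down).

Increase every 14th row.

Rows = 35.4 × 3.556 = 125.9 → 126 rows.
Stitches to add: 18 → 9 shaping rows (at 2 st each).
126 / 9 = 14.00 → every 14 rows.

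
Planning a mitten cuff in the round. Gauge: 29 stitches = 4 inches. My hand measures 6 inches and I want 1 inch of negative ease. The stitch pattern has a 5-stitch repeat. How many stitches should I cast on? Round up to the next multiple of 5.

Finished = 6 − 1 = 5 inches.
29 / 4 = 7.25 sts/in.
5 × 7.25 = 36.25 sts.
Next multiple of 5: 40.

Cast on 40 stitches.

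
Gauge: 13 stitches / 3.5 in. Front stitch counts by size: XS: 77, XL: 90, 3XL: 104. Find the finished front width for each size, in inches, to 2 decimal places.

XS 20.73 inches; XL 24.23 inches; 3XL 28.00 inches.

13/3.5 = 3.714 sts per in.
XS: 77 / 3.714 = 20.731 → 20.73 in.
XL: 90 / 3.714 = 24.231 → 24.23 in.
3XL: 104 / 3.714 = 28.000 → 28.00 in.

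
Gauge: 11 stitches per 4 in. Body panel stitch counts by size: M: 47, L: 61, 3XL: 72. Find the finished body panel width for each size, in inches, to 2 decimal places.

11/4 = 2.75 sts per in.
M: 47 / 2.75 = 17.091 → 17.09 in.
L: 61 / 2.75 = 22.182 → 22.18 in.
3XL: 72 / 2.75 = 26.182 → 26.18 in.

M 17.09 inches; L 22.18 inches; 3XL 26.18 inches.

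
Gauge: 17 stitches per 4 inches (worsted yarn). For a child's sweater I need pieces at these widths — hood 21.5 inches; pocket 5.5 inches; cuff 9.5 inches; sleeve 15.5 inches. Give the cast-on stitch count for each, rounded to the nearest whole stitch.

Rate = 17/4 = 4.25 sts per in.
hood: 21.5 × 4.25 = 91.38 → 91.
pocket: 5.5 × 4.25 = 23.38 → 23.
cuff: 9.5 × 4.25 = 40.38 → 40.
sleeve: 15.5 × 4.25 = 65.88 → 66.

hood 91; pocket 23; cuff 40; sleeve 66.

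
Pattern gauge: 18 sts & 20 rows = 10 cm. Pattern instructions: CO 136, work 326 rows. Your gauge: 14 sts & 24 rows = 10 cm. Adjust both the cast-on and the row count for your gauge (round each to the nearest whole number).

Cast on 106 stitches; work 391 rows.

Stitches: 136 × 14/18 = 105.78 → 106.
Rows: 326 × 24/20 = 391.20 → 391.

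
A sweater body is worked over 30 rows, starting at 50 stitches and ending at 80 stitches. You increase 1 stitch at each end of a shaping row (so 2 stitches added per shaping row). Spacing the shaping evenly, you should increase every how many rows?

Stitches to add: |80 − 50| = 30.
Shaping rows needed: 30 / 2 = 15.
30 rows / 15 = every 2 rows.

Increase every 2nd row.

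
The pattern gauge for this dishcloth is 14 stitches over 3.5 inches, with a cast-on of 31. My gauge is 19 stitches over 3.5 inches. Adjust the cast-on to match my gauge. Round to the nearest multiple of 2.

CO 42 sts.

Scale factor = 19 / 14 = 1.357.
31 × 19 / 14 = 42.07 sts.
→ 42 sts.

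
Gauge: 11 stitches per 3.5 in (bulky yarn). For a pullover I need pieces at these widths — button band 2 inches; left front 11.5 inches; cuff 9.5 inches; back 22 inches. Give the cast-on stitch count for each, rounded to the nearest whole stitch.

Rate = 11/3.5 = 3.143 sts per in.
button band: 2 × 3.143 = 6.29 → 6.
left front: 11.5 × 3.143 = 36.14 → 36.
cuff: 9.5 × 3.143 = 29.86 → 30.
back: 22 × 3.143 = 69.14 → 69.

button band 6; left front 36; cuff 30; back 69.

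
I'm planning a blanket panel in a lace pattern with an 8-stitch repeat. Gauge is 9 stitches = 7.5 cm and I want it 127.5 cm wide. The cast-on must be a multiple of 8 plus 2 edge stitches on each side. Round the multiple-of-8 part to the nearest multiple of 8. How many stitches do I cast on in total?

CO 156 sts.

9 / 7.5 = 1.2 sts per cm.
127.5 × 1.2 = 153.00 sts.
Less 4 edge sts → 149.00 for the repeat.
Nearest multiple of 8: 152.
Add back 4 edge sts → 156.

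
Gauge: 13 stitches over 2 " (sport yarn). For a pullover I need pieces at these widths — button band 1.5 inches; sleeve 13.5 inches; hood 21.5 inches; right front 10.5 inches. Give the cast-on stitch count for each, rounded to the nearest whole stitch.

Rate = 13/2 = 6.5 sts per in.
button band: 1.5 × 6.5 = 9.75 → 10.
sleeve: 13.5 × 6.5 = 87.75 → 88.
hood: 21.5 × 6.5 = 139.75 → 140.
right front: 10.5 × 6.5 = 68.25 → 68.

button band 10; sleeve 88; hood 140; right front 68.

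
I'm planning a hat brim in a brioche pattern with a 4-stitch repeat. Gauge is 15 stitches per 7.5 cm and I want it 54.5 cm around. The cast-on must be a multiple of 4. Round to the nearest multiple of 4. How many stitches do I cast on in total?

108 stitches.

15 / 7.5 = 2 sts per cm.
54.5 × 2 = 109.00 sts.
Nearest multiple of 4: 108.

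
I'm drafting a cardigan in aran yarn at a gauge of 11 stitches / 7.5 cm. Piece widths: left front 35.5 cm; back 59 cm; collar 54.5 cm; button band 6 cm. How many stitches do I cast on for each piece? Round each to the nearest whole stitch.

left front 52; back 87; collar 80; button band 9.

Rate = 11/7.5 = 1.467 sts per cm.
left front: 35.5 × 1.467 = 52.07 → 52.
back: 59 × 1.467 = 86.53 → 87.
collar: 54.5 × 1.467 = 79.93 → 80.
button band: 6 × 1.467 = 8.80 → 9.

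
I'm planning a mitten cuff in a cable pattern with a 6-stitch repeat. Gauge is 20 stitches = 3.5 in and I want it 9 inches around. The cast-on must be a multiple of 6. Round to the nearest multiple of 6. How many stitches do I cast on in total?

20 / 3.5 = 5.714 sts per inch.
9 × 5.714 = 51.43 sts.
Nearest multiple of 6: 54.

CO 54 sts.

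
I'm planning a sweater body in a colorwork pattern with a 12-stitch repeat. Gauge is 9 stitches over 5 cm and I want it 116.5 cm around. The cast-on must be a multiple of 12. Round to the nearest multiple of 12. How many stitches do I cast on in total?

9 / 5 = 1.8 sts per cm.
116.5 × 1.8 = 209.70 sts.
Nearest multiple of 12: 204.

Cast on 204 stitches.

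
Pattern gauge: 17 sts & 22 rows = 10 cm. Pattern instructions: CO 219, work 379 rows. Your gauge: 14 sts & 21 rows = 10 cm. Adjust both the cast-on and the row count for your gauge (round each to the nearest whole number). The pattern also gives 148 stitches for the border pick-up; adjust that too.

Cast on 180 stitches; work 362 rows; border pick-up 122 stitches.

Stitches: 219 × 14/17 = 180.35 → 180.
Rows: 379 × 21/22 = 361.77 → 362.
border pick-up: 148 × 14/17 = 121.88 → 122.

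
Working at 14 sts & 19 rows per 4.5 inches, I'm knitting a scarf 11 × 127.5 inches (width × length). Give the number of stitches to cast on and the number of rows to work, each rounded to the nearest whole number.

Cast on 34 stitches and work 538 rows.

Stitch gauge = 14/4.5 = 3.111 sts/in; 11 × 3.111 = 34.22 → 34 sts.
Row gauge = 19/4.5 = 4.222 rows/in; 127.5 × 4.222 = 538.33 → 538 rows.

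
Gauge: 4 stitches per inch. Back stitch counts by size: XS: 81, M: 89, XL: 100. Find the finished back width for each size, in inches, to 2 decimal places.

4/1 = 4 sts per in.
XS: 81 / 4 = 20.250 → 20.25 in.
M: 89 / 4 = 22.250 → 22.25 in.
XL: 100 / 4 = 25.000 → 25.00 in.

XS 20.25 inches; M 22.25 inches; XL 25.00 inches.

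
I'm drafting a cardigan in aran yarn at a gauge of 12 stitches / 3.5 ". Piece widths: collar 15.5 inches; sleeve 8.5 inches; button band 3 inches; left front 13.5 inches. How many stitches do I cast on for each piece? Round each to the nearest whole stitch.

Rate = 12/3.5 = 3.429 sts per in.
collar: 15.5 × 3.429 = 53.14 → 53.
sleeve: 8.5 × 3.429 = 29.14 → 29.
button band: 3 × 3.429 = 10.29 → 10.
left front: 13.5 × 3.429 = 46.29 → 46.

collar 53; sleeve 29; button band 10; left front 46.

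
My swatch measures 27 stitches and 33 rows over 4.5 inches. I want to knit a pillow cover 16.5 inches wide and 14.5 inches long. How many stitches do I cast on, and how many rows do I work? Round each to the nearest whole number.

Stitch gauge = 27/4.5 = 6 sts/in; 16.5 × 6 = 99.00 → 99 sts.
Row gauge = 33/4.5 = 7.333 rows/in; 14.5 × 7.333 = 106.33 → 106 rows.

Cast on 99 stitches and work 106 rows.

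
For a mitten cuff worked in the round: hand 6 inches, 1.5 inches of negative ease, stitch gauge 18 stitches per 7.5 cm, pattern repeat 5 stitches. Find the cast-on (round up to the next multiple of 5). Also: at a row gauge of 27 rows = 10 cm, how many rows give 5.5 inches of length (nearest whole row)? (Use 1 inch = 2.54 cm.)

Cast on 30 stitches; work 38 rows.

Finished = 6 − 1.5 = 4.5 inches.
4.5 inches × 2.54 = 11.43 cm.
18/7.5 = 2.4 sts per cm; 11.43 × 2.4 = 27.43 sts.
Next multiple of 5 → 30.
5.5 inches = 13.97 cm; × 2.7 = 37.72 → 38 rows.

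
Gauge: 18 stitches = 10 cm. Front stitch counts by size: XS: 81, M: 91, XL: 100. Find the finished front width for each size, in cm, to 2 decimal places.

18/10 = 1.8 sts per cm.
XS: 81 / 1.8 = 45.000 → 45.00 cm.
M: 91 / 1.8 = 50.556 → 50.56 cm.
XL: 100 / 1.8 = 55.556 → 55.56 cm.

XS 45.00 cm; M 50.56 cm; XL 55.56 cm.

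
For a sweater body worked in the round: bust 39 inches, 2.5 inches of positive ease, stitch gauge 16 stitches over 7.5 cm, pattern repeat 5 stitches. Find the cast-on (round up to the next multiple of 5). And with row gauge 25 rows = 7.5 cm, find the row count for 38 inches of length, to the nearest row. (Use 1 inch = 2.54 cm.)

Cast on 225 stitches; work 322 rows.

Finished = 39 + 2.5 = 41.5 inches.
41.5 inches × 2.54 = 105.41 cm.
16/7.5 = 2.133 sts per cm; 105.41 × 2.133 = 224.87 sts.
Next multiple of 5 → 225.
38 inches = 96.52 cm; × 3.333 = 321.73 → 322 rows.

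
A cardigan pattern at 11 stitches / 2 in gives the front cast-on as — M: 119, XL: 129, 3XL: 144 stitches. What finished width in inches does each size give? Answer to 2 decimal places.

M 21.64 inches; XL 23.45 inches; 3XL 26.18 inches.

11/2 = 5.5 sts per in.
M: 119 / 5.5 = 21.636 → 21.64 in.
XL: 129 / 5.5 = 23.455 → 23.45 in.
3XL: 144 / 5.5 = 26.182 → 26.18 in.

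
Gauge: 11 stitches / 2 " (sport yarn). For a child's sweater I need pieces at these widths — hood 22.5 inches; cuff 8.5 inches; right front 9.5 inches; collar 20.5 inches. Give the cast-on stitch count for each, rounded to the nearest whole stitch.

hood 124; cuff 47; right front 52; collar 113.

Rate = 11/2 = 5.5 sts per in.
hood: 22.5 × 5.5 = 123.75 → 124.
cuff: 8.5 × 5.5 = 46.75 → 47.
right front: 9.5 × 5.5 = 52.25 → 52.
collar: 20.5 × 5.5 = 112.75 → 113.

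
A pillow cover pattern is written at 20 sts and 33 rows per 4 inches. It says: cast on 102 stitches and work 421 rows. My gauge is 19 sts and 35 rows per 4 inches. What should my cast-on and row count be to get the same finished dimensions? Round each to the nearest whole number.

Stitches: 102 × 19/20 = 96.90 → 97.
Rows: 421 × 35/33 = 446.52 → 447.

Cast on 97 stitches; work 447 rows.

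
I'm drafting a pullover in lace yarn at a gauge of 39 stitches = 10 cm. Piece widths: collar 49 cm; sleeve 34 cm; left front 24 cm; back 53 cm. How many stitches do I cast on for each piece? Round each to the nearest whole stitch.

Rate = 39/10 = 3.9 sts per cm.
collar: 49 × 3.9 = 191.10 → 191.
sleeve: 34 × 3.9 = 132.60 → 133.
left front: 24 × 3.9 = 93.60 → 94.
back: 53 × 3.9 = 206.70 → 207.

collar 191; sleeve 133; left front 94; back 207.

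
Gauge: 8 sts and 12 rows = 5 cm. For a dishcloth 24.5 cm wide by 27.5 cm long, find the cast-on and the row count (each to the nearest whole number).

Cast on 39 stitches and work 66 rows.

Stitch gauge = 8/5 = 1.6 sts/cm; 24.5 × 1.6 = 39.20 → 39 sts.
Row gauge = 12/5 = 2.4 rows/cm; 27.5 × 2.4 = 66.00 → 66 rows.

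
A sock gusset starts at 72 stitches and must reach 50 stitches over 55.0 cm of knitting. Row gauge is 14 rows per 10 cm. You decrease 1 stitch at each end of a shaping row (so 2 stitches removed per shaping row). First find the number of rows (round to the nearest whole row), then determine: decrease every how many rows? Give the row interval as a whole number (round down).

Rows = 55.0 × 1.4 = 77.0 → 77 rows.
Stitches to remove: 22 → 11 shaping rows (at 2 st each).
77 / 11 = 7.00 → every 7 rows.

Decrease every 7th row.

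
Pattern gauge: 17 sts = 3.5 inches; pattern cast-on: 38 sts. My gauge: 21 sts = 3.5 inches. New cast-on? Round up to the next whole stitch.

47 stitches.

Scale factor = 21 / 17 = 1.235.
38 × 21 / 17 = 46.94 sts.
→ 47 sts.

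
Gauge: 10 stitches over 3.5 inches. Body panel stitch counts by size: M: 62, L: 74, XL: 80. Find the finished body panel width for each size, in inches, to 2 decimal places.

M 21.70 inches; L 25.90 inches; XL 28.00 inches.

10/3.5 = 2.857 sts per in.
M: 62 / 2.857 = 21.700 → 21.70 in.
L: 74 / 2.857 = 25.900 → 25.90 in.
XL: 80 / 2.857 = 28.000 → 28.00 in.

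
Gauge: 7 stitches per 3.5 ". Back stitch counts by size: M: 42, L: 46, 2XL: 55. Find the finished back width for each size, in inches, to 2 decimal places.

7/3.5 = 2 sts per in.
M: 42 / 2 = 21.000 → 21.00 in.
L: 46 / 2 = 23.000 → 23.00 in.
2XL: 55 / 2 = 27.500 → 27.50 in.

M 21.00 inches; L 23.00 inches; 2XL 27.50 inches.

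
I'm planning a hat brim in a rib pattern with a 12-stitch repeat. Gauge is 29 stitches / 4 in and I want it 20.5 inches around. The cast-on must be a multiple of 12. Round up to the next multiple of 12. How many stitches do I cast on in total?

CO 156 sts.

29 / 4 = 7.25 sts per inch.
20.5 × 7.25 = 148.62 sts.
Next multiple of 12: 156.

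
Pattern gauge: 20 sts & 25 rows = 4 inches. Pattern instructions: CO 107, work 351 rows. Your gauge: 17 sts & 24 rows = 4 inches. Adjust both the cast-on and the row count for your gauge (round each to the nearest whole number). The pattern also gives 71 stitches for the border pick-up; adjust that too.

Cast on 91 stitches; work 337 rows; border pick-up 60 stitches.

Stitches: 107 × 17/20 = 90.95 → 91.
Rows: 351 × 24/25 = 336.96 → 337.
border pick-up: 71 × 17/20 = 60.35 → 60.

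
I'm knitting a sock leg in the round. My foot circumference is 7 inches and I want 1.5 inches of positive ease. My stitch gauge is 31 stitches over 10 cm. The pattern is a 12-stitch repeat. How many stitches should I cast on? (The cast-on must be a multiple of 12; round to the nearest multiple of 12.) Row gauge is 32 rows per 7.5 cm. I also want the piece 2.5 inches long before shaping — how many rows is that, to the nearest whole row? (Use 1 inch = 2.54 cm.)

Cast on 72 stitches; work 27 rows.

Finished = 7 + 1.5 = 8.5 inches.
8.5 inches × 2.54 = 21.59 cm.
31/10 = 3.1 sts per cm; 21.59 × 3.1 = 66.93 sts.
Nearest multiple of 12 → 72.
2.5 inches = 6.35 cm; × 4.267 = 27.09 → 27 rows.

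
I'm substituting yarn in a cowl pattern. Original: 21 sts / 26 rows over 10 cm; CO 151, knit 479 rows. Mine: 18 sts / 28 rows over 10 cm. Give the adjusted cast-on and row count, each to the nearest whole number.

Stitches: 151 × 18/21 = 129.43 → 129.
Rows: 479 × 28/26 = 515.85 → 516.

Cast on 129 stitches; work 516 rows.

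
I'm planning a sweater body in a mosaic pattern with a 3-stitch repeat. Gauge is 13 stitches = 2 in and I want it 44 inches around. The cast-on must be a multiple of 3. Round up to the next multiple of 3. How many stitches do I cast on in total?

13 / 2 = 6.5 sts per inch.
44 × 6.5 = 286.00 sts.
Next multiple of 3: 288.

288 stitches.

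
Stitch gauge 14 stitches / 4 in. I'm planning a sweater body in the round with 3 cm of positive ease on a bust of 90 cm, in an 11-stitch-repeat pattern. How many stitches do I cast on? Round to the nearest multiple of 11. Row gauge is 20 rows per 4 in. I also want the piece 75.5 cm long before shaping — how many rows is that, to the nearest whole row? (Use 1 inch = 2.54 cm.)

Cast on 132 stitches; work 149 rows.

Finished = 90 + 3 = 93 cm.
93 cm × 1/2.54 = 36.61 inches.
14/4 = 3.5 sts per in; 36.61 × 3.5 = 128.15 sts.
Nearest multiple of 11 → 132.
75.5 cm = 29.72 inches; × 5 = 148.62 → 149 rows.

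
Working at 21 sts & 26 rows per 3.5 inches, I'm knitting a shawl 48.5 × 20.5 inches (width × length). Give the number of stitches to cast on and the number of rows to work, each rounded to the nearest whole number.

Cast on 291 stitches and work 152 rows.

Stitch gauge = 21/3.5 = 6 sts/in; 48.5 × 6 = 291.00 → 291 sts.
Row gauge = 26/3.5 = 7.429 rows/in; 20.5 × 7.429 = 152.29 → 152 rows.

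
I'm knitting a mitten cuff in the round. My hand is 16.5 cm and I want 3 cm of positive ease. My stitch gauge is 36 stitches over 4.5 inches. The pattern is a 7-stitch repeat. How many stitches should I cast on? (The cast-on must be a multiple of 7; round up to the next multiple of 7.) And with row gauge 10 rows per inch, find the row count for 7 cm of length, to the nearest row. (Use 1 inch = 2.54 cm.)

Finished = 16.5 + 3 = 19.5 cm.
19.5 cm × 1/2.54 = 7.68 inches.
36/4.5 = 8 sts per in; 7.68 × 8 = 61.42 sts.
Next multiple of 7 → 63.
7 cm = 2.76 inches; × 10 = 27.56 → 28 rows.

Cast on 63 stitches; work 28 rows.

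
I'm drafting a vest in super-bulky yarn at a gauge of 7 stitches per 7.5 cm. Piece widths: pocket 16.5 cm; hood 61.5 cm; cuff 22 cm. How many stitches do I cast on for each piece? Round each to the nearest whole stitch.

Rate = 7/7.5 = 0.933 sts per cm.
pocket: 16.5 × 0.933 = 15.40 → 15.
hood: 61.5 × 0.933 = 57.40 → 57.
cuff: 22 × 0.933 = 20.53 → 21.

pocket 15; hood 57; cuff 21.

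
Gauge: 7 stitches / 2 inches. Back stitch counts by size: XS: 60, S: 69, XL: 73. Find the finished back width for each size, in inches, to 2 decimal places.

7/2 = 3.5 sts per in.
XS: 60 / 3.5 = 17.143 → 17.14 in.
S: 69 / 3.5 = 19.714 → 19.71 in.
XL: 73 / 3.5 = 20.857 → 20.86 in.

XS 17.14 inches; S 19.71 inches; XL 20.86 inches.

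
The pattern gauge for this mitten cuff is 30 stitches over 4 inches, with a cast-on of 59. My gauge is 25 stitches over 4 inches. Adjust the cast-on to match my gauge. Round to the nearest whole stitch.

49 stitches.

Scale factor = 25 / 30 = 0.833.
59 × 25 / 30 = 49.17 sts.
→ 49 sts.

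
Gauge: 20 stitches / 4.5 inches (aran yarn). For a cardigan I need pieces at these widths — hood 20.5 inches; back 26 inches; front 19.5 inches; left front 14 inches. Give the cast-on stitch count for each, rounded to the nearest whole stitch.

hood 91; back 116; front 87; left front 62.

Rate = 20/4.5 = 4.444 sts per in.
hood: 20.5 × 4.444 = 91.11 → 91.
back: 26 × 4.444 = 115.56 → 116.
front: 19.5 × 4.444 = 86.67 → 87.
left front: 14 × 4.444 = 62.22 → 62.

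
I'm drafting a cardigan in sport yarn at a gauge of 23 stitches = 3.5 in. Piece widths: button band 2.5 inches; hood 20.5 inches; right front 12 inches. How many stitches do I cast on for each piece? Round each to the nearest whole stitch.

button band 16; hood 135; right front 79.

Rate = 23/3.5 = 6.571 sts per in.
button band: 2.5 × 6.571 = 16.43 → 16.
hood: 20.5 × 6.571 = 134.71 → 135.
right front: 12 × 6.571 = 78.86 → 79.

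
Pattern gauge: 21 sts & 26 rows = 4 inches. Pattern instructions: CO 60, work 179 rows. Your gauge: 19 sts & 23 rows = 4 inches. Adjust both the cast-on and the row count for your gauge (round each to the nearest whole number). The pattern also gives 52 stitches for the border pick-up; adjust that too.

Cast on 54 stitches; work 158 rows; border pick-up 47 stitches.

Stitches: 60 × 19/21 = 54.29 → 54.
Rows: 179 × 23/26 = 158.35 → 158.
border pick-up: 52 × 19/21 = 47.05 → 47.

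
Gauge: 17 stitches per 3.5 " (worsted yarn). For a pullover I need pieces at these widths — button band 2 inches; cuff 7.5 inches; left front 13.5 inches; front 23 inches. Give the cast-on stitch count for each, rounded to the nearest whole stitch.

button band 10; cuff 36; left front 66; front 112.

Rate = 17/3.5 = 4.857 sts per in.
button band: 2 × 4.857 = 9.71 → 10.
cuff: 7.5 × 4.857 = 36.43 → 36.
left front: 13.5 × 4.857 = 65.57 → 66.
front: 23 × 4.857 = 111.71 → 112.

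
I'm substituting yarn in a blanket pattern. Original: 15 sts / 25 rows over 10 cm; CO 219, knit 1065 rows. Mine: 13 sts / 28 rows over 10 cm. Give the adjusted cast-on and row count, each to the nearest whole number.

Stitches: 219 × 13/15 = 189.80 → 190.
Rows: 1065 × 28/25 = 1192.80 → 1193.

Cast on 190 stitches; work 1193 rows.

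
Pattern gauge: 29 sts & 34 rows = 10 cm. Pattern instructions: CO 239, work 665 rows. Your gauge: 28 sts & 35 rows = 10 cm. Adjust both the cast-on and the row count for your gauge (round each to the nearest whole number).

Cast on 231 stitches; work 685 rows.

Stitches: 239 × 28/29 = 230.76 → 231.
Rows: 665 × 35/34 = 684.56 → 685.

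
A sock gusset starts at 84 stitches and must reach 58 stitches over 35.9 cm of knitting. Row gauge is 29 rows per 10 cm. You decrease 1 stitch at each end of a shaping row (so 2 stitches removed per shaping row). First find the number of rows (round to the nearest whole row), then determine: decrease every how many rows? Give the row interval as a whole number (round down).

Rows = 35.9 × 2.9 = 104.1 → 104 rows.
Stitches to remove: 26 → 13 shaping rows (at 2 st each).
104 / 13 = 8.00 → every 8 rows.

Decrease every 8th row.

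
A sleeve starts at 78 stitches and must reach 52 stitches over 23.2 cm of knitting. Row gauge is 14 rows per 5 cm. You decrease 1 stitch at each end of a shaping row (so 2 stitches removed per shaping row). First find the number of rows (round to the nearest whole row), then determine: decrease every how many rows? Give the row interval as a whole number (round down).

Rows = 23.2 × 2.8 = 65.0 → 65 rows.
Stitches to remove: 26 → 13 shaping rows (at 2 st each).
65 / 13 = 5.00 → every 5 rows.

Decrease every 5th row.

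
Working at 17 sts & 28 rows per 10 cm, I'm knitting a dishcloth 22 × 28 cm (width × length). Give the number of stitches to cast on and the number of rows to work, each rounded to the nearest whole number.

Stitch gauge = 17/10 = 1.7 sts/cm; 22 × 1.7 = 37.40 → 37 sts.
Row gauge = 28/10 = 2.8 rows/cm; 28 × 2.8 = 78.40 → 78 rows.

Cast on 37 stitches and work 78 rows.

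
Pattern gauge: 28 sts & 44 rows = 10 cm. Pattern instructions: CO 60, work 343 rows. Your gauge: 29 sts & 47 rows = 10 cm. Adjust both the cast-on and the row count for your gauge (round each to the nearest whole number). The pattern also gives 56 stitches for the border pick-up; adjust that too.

Cast on 62 stitches; work 366 rows; border pick-up 58 stitches.

Stitches: 60 × 29/28 = 62.14 → 62.
Rows: 343 × 47/44 = 366.39 → 366.
border pick-up: 56 × 29/28 = 58.00 → 58.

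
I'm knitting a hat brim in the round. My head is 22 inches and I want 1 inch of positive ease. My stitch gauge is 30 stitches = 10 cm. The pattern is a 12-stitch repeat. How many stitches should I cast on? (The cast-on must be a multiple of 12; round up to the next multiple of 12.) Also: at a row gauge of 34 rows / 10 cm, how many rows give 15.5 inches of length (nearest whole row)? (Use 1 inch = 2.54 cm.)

Finished = 22 + 1 = 23 inches.
23 inches × 2.54 = 58.42 cm.
30/10 = 3 sts per cm; 58.42 × 3 = 175.26 sts.
Next multiple of 12 → 180.
15.5 inches = 39.37 cm; × 3.4 = 133.86 → 134 rows.

Cast on 180 stitches; work 134 rows.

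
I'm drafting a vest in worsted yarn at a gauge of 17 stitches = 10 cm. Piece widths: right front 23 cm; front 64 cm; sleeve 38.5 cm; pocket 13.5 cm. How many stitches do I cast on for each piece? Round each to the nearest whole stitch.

right front 39; front 109; sleeve 65; pocket 23.

Rate = 17/10 = 1.7 sts per cm.
right front: 23 × 1.7 = 39.10 → 39.
front: 64 × 1.7 = 108.80 → 109.
sleeve: 38.5 × 1.7 = 65.45 → 65.
pocket: 13.5 × 1.7 = 22.95 → 23.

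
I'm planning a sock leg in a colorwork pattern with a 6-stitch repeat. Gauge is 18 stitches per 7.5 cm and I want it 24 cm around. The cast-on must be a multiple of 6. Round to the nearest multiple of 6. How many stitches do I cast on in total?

CO 60 sts.

18 / 7.5 = 2.4 sts per cm.
24 × 2.4 = 57.60 sts.
Nearest multiple of 6: 60.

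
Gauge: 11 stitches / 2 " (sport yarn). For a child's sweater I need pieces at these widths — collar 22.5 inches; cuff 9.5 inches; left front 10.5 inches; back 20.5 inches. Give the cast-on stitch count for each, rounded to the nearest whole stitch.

Rate = 11/2 = 5.5 sts per in.
collar: 22.5 × 5.5 = 123.75 → 124.
cuff: 9.5 × 5.5 = 52.25 → 52.
left front: 10.5 × 5.5 = 57.75 → 58.
back: 20.5 × 5.5 = 112.75 → 113.

collar 124; cuff 52; left front 58; back 113.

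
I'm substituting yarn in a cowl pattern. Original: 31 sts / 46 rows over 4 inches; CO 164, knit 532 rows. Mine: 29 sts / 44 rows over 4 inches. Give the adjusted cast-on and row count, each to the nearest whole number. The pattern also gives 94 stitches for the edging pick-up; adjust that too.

Cast on 153 stitches; work 509 rows; edging pick-up 88 stitches.

Stitches: 164 × 29/31 = 153.42 → 153.
Rows: 532 × 44/46 = 508.87 → 509.
edging pick-up: 94 × 29/31 = 87.94 → 88.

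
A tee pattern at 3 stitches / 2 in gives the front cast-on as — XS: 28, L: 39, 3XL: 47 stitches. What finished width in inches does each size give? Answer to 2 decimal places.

3/2 = 1.5 sts per in.
XS: 28 / 1.5 = 18.667 → 18.67 in.
L: 39 / 1.5 = 26.000 → 26.00 in.
3XL: 47 / 1.5 = 31.333 → 31.33 in.

XS 18.67 inches; L 26.00 inches; 3XL 31.33 inches.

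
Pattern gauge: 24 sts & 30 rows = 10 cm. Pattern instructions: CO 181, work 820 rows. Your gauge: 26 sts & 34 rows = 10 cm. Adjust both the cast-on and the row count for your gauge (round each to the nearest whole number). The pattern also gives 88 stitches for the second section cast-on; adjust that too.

Cast on 196 stitches; work 929 rows; second section cast-on 95 stitches.

Stitches: 181 × 26/24 = 196.08 → 196.
Rows: 820 × 34/30 = 929.33 → 929.
second section cast-on: 88 × 26/24 = 95.33 → 95.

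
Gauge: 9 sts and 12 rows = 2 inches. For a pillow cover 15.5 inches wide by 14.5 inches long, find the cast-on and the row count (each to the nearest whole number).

Stitch gauge = 9/2 = 4.5 sts/in; 15.5 × 4.5 = 69.75 → 70 sts.
Row gauge = 12/2 = 6 rows/in; 14.5 × 6 = 87.00 → 87 rows.

Cast on 70 stitches and work 87 rows.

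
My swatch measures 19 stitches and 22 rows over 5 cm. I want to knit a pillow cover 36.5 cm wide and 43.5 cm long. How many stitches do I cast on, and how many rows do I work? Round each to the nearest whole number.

Stitch gauge = 19/5 = 3.8 sts/cm; 36.5 × 3.8 = 138.70 → 139 sts.
Row gauge = 22/5 = 4.4 rows/cm; 43.5 × 4.4 = 191.40 → 191 rows.

Cast on 139 stitches and work 191 rows.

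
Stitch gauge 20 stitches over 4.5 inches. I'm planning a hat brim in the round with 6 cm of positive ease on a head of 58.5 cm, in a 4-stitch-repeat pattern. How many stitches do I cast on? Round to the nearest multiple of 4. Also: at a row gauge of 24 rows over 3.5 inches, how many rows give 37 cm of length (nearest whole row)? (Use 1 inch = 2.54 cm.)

Cast on 112 stitches; work 100 rows.

Finished = 58.5 + 6 = 64.5 cm.
64.5 cm × 1/2.54 = 25.39 inches.
20/4.5 = 4.444 sts per in; 25.39 × 4.444 = 112.86 sts.
Nearest multiple of 4 → 112.
37 cm = 14.57 inches; × 6.857 = 99.89 → 100 rows.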